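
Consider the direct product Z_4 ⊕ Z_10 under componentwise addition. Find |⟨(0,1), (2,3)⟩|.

|⟨(0,1)⟩| = 10 and |⟨(2,3)⟩| = 10, so |H| is a multiple of lcm(10, 10) = 10 and divides |G| = 40.
Closing under the operation: H = {(0,0), (0,1), (0,2), (0,3), (0,4), (0,5), (0,6), (0,7), (0,8), (0,9), (2,0), (2,1), (2,2), (2,3), (2,4), (2,5), (2,6), (2,7), (2,8), (2,9)}, so |H| = 20.

20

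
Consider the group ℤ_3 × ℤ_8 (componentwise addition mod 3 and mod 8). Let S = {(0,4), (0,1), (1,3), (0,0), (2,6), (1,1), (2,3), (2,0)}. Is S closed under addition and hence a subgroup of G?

No

(0,1) ∈ S but its inverse (0,7) ∉ S, so S is not a subgroup.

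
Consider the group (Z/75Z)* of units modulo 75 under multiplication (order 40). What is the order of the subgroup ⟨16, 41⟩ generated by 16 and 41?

|⟨16⟩| = 5 and |⟨41⟩| = 10, so |H| is a multiple of lcm(5, 10) = 10 and divides |G| = 40.
Closing under the operation: H = {1, 11, 16, 26, 31, 41, 46, 56, 61, 71}, so |H| = 10.

10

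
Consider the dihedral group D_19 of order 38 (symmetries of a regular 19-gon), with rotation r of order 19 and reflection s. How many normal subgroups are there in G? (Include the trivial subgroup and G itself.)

3

G has 22 subgroups. Checking conjugation-invariance by order — order 1: 1/1 normal; order 2: 0/19 normal; order 19: 1/1 normal; order 38: 1/1 normal.
Total normal subgroups: 3.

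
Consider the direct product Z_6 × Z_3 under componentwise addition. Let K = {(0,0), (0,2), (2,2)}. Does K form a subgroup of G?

No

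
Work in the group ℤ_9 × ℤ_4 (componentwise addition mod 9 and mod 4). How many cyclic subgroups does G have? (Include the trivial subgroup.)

Group the elements of G by the cyclic subgroup they generate; each cyclic subgroup of order d accounts for φ(d) elements.
Cyclic subgroups by order — order 1: 1; order 2: 1; order 3: 1; order 4: 1; order 6: 1; order 9: 1; order 12: 1; order 18: 1; order 36: 1.
Total: 9.

9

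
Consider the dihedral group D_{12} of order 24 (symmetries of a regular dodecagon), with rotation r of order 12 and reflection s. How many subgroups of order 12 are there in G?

3

|G| = 24 and 12 | 24, so subgroups of order 12 are possible by Lagrange.
The subgroups of order 12 are: {e, r, r^2, r^3, r^4, r^5, r^6, r^7, r^8, r^9, r^10, r^11}; {e, r^2, r^4, r^6, r^8, r^10, s, r^2s, r^4s, r^6s, r^8s, r^10s}; {e, r^2, r^4, r^6, r^8, r^10, rs, r^3s, r^5s, r^7s, r^9s, r^11s}.
So G has 3 subgroups of order 12.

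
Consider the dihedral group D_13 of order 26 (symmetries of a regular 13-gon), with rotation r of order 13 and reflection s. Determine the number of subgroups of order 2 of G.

13

|G| = 26 and 2 | 26, so subgroups of order 2 are possible by Lagrange.
The subgroups of order 2 are: {e, r^10s}; {e, r^11s}; {e, r^12s}; {e, r^2s}; … (13 in all).
So G has 13 subgroups of order 2.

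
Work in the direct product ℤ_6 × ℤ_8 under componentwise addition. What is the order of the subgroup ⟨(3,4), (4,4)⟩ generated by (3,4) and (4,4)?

12

|⟨(3,4)⟩| = 2 and |⟨(4,4)⟩| = 6, so |H| is a multiple of lcm(2, 6) = 6 and divides |G| = 48.
Closing under the operation: H = {(0,0), (0,4), (1,0), (1,4), (2,0), (2,4), (3,0), (3,4), (4,0), (4,4), (5,0), (5,4)}, so |H| = 12.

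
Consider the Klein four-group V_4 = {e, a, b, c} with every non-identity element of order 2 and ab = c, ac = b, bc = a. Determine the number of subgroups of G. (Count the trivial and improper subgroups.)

5

|G| = 4, so by Lagrange every subgroup order divides 4. Divisors: 1, 2, 4.
Subgroups by order — order 1: 1; order 2: 3; order 4: 1.
Total: 1 + 3 + 1 = 5.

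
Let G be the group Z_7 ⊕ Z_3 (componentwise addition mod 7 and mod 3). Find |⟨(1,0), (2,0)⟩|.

7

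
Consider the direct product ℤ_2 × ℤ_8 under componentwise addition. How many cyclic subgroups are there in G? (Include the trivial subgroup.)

8

Each element a generates a cyclic subgroup ⟨a⟩; distinct elements may generate the same one (a cyclic group of order d has φ(d) generators).
Cyclic subgroups by order — order 1: 1; order 2: 3; order 4: 2; order 8: 2.
Total: 8.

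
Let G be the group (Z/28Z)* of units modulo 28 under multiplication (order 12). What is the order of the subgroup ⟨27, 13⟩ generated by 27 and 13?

|⟨27⟩| = 2 and |⟨13⟩| = 2, so |H| is a multiple of lcm(2, 2) = 2 and divides |G| = 12.
Closing under the operation: H = {1, 13, 15, 27}, so |H| = 4.

4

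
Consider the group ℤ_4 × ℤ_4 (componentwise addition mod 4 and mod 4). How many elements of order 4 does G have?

An element (a,b) has order lcm(ord(a), ord(b)); count pairs with lcm equal to 4.
Enumerating gives 12 such elements.

12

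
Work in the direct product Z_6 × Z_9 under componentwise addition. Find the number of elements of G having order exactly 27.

An element (a,b) has order lcm(ord(a), ord(b)); count pairs with lcm equal to 27.
Enumerating gives 0 such elements.

0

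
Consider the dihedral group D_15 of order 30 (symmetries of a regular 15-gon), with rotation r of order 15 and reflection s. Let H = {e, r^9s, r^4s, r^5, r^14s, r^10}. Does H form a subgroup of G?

|H| = 6 divides |G| = 30, consistent with Lagrange.
H contains the identity, every element's inverse is in H, and H is closed under ·: it is a subgroup.

Yes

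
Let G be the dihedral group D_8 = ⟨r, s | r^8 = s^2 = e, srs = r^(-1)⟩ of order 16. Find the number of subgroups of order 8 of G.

3

|G| = 16 and 8 | 16, so subgroups of order 8 are possible by Lagrange.
The subgroups of order 8 are: {e, r, r^2, r^3, r^4, r^5, r^6, r^7}; {e, r^2, r^4, r^6, s, r^2s, r^4s, r^6s}; {e, r^2, r^4, r^6, rs, r^3s, r^5s, r^7s}.
So G has 3 subgroups of order 8.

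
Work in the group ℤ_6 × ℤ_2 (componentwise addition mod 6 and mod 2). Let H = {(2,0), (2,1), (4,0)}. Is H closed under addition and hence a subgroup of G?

The identity (0,0) ∉ H, so H is not a subgroup.

No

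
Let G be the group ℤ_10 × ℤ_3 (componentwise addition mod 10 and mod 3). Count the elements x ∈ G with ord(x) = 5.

4

An element (a,b) has order lcm(ord(a), ord(b)); count pairs with lcm equal to 5.
Enumerating gives 4 such elements.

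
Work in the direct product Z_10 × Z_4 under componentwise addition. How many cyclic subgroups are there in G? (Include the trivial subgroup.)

12

A cyclic subgroup of order d is generated by each of its φ(d) elements of order d, so the cyclic subgroups of order d number (#elements of order d)/φ(d).
Cyclic subgroups by order — order 1: 1; order 2: 3; order 4: 2; order 5: 1; order 10: 3; order 20: 2.
Total: 12.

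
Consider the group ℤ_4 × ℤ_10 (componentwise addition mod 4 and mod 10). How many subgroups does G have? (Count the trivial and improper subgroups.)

16

|G| = 40, so by Lagrange every subgroup order divides 40. Divisors: 1, 2, 4, 5, 8, 10, 20, 40.
Subgroups by order — order 1: 1; order 2: 3; order 4: 3; order 5: 1; order 8: 1; order 10: 3; order 20: 3; order 40: 1.
Total: 1 + 3 + 3 + 1 + 1 + 3 + 3 + 1 = 16.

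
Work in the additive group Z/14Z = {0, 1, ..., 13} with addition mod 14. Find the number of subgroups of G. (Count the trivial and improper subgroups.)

A cyclic group of order 14 has exactly one subgroup for each divisor of 14.
Divisors of 14: 1, 2, 7, 14.
So Z/14Z has 4 subgroups.

4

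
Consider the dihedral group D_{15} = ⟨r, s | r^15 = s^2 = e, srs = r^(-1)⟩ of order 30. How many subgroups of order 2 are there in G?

|G| = 30 and 2 | 30, so subgroups of order 2 are possible by Lagrange.
The subgroups of order 2 are: {e, r^10s}; {e, r^11s}; {e, r^12s}; {e, r^13s}; … (15 in all).
So G has 15 subgroups of order 2.

15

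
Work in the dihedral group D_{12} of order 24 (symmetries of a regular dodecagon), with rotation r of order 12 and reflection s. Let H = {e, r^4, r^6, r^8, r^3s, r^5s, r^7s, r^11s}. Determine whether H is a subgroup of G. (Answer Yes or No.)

Closure fails: r^4 · r^5s = r^9s ∉ H. So H is not a subgroup.

No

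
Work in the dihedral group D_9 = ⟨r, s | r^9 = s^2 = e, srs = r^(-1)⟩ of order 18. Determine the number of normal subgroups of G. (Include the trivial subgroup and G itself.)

4

G has 16 subgroups. Checking conjugation-invariance by order — order 1: 1/1 normal; order 2: 0/9 normal; order 3: 1/1 normal; order 6: 0/3 normal; order 9: 1/1 normal; order 18: 1/1 normal.
Total normal subgroups: 4.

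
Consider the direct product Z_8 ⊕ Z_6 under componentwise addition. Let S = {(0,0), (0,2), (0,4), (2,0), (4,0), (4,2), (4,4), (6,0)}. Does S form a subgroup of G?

No

Closure fails: (4,4) + (2,0) = (6,4) ∉ S. So S is not a subgroup.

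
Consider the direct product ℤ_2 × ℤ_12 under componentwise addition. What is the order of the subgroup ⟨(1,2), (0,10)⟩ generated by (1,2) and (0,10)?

12

|⟨(1,2)⟩| = 6 and |⟨(0,10)⟩| = 6, so |H| is a multiple of lcm(6, 6) = 6 and divides |G| = 24.
Closing under the operation: H = {(0,0), (0,2), (0,4), (0,6), (0,8), (0,10), (1,0), (1,2), (1,4), (1,6), (1,8), (1,10)}, so |H| = 12.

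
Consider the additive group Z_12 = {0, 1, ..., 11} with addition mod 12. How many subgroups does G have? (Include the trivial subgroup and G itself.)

A cyclic group of order 12 has exactly one subgroup for each divisor of 12.
Divisors of 12: 1, 2, 3, 4, 6, 12.
So Z_12 has 6 subgroups.

6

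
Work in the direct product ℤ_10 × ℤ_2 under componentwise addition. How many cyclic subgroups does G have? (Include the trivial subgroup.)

Group the elements of G by the cyclic subgroup they generate; each cyclic subgroup of order d accounts for φ(d) elements.
Cyclic subgroups by order — order 1: 1; order 2: 3; order 5: 1; order 10: 3.
Total: 8.

8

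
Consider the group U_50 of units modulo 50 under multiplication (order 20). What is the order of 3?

Compute successive powers of 3 mod 50: 3, 9, 27, 31, 43, 29, 37, 11, …; 3^20 ≡ 1 (mod 50).
So |⟨3⟩| = 20.

20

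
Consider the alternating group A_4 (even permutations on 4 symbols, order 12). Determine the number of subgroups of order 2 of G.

|G| = 12 and 2 | 12, so subgroups of order 2 are possible by Lagrange.
The subgroups of order 2 are: {e, (1 2)(3 4)}; {e, (1 3)(2 4)}; {e, (1 4)(2 3)}.
So G has 3 subgroups of order 2.

3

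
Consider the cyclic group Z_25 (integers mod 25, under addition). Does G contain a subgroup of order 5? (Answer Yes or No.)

Yes

5 | 25. A subgroup of order 5 is {0, 5, 10, 15, 20}.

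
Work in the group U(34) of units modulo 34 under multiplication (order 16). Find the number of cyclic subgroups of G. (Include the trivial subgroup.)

5

Each element a generates a cyclic subgroup ⟨a⟩; distinct elements may generate the same one (a cyclic group of order d has φ(d) generators).
Cyclic subgroups by order — order 1: 1; order 2: 1; order 4: 1; order 8: 1; order 16: 1.
Total: 5.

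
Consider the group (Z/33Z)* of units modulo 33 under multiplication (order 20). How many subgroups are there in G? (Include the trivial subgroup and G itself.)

10

|G| = 20, so by Lagrange every subgroup order divides 20. Divisors: 1, 2, 4, 5, 10, 20.
Subgroups by order — order 1: 1; order 2: 3; order 4: 1; order 5: 1; order 10: 3; order 20: 1.
Total: 1 + 3 + 1 + 1 + 3 + 1 = 10.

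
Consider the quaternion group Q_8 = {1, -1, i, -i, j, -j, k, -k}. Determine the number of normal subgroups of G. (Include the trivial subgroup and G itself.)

G has 6 subgroups. Checking conjugation-invariance by order — order 1: 1/1 normal; order 2: 1/1 normal; order 4: 3/3 normal; order 8: 1/1 normal.
Total normal subgroups: 6.

6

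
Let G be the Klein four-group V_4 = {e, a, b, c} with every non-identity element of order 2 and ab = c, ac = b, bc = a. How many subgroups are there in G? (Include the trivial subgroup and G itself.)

|G| = 4, so by Lagrange every subgroup order divides 4. Divisors: 1, 2, 4.
Subgroups by order — order 1: 1; order 2: 3; order 4: 1.
Total: 1 + 3 + 1 = 5.

5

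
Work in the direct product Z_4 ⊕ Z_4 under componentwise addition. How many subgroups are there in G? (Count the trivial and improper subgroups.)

15

|G| = 16, so by Lagrange every subgroup order divides 16. Divisors: 1, 2, 4, 8, 16.
Subgroups by order — order 1: 1; order 2: 3; order 4: 7; order 8: 3; order 16: 1.
Total: 1 + 3 + 7 + 3 + 1 = 15.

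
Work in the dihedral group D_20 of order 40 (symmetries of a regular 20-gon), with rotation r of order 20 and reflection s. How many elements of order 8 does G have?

0

No element of G has order 8 (even though 8 | 40).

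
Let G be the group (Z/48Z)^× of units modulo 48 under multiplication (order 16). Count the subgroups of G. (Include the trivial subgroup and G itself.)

|G| = 16, so by Lagrange every subgroup order divides 16. Divisors: 1, 2, 4, 8, 16.
Subgroups by order — order 1: 1; order 2: 7; order 4: 11; order 8: 7; order 16: 1.
Total: 1 + 7 + 11 + 7 + 1 = 27.

27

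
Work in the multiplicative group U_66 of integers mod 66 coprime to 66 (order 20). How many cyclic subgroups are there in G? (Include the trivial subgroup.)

8

Each element a generates a cyclic subgroup ⟨a⟩; distinct elements may generate the same one (a cyclic group of order d has φ(d) generators).
Cyclic subgroups by order — order 1: 1; order 2: 3; order 5: 1; order 10: 3.
Total: 8.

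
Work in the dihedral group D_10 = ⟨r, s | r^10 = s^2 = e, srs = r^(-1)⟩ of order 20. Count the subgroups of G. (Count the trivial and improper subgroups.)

|G| = 20, so by Lagrange every subgroup order divides 20. Divisors: 1, 2, 4, 5, 10, 20.
Subgroups by order — order 1: 1; order 2: 11; order 4: 5; order 5: 1; order 10: 3; order 20: 1.
Total: 1 + 11 + 5 + 1 + 3 + 1 = 22.

22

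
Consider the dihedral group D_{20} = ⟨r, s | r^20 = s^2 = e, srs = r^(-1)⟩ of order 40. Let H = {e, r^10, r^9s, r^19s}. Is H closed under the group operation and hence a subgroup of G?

Yes

|H| = 4 divides |G| = 40, consistent with Lagrange.
H contains the identity, every element's inverse is in H, and H is closed under ·: it is a subgroup.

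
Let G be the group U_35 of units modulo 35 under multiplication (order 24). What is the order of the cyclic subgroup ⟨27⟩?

Compute successive powers of 27 mod 35: 27, 29, 13, 1; 27^4 ≡ 1 (mod 35).
So |⟨27⟩| = 4.

4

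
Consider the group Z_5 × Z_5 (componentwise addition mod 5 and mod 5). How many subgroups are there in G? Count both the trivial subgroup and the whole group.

|G| = 25, so by Lagrange every subgroup order divides 25. Divisors: 1, 5, 25.
Subgroups by order — order 1: 1; order 5: 6; order 25: 1.
Total: 1 + 6 + 1 = 8.

8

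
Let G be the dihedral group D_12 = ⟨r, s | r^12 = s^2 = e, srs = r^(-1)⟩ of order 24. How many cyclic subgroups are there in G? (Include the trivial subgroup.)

Each element a generates a cyclic subgroup ⟨a⟩; distinct elements may generate the same one (a cyclic group of order d has φ(d) generators).
Cyclic subgroups by order — order 1: 1; order 2: 13; order 3: 1; order 4: 1; order 6: 1; order 12: 1.
Total: 18.

18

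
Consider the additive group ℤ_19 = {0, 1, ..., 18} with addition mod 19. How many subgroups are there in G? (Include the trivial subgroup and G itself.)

A cyclic group of order 19 has exactly one subgroup for each divisor of 19.
Divisors of 19: 1, 19.
So ℤ_19 has 2 subgroups.

2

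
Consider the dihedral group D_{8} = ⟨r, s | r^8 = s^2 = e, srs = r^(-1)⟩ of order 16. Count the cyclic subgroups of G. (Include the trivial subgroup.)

12

Each element a generates a cyclic subgroup ⟨a⟩; distinct elements may generate the same one (a cyclic group of order d has φ(d) generators).
Cyclic subgroups by order — order 1: 1; order 2: 9; order 4: 1; order 8: 1.
Total: 12.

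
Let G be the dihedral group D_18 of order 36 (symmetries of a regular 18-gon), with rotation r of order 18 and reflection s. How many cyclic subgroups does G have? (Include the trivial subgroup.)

24

Group the elements of G by the cyclic subgroup they generate; each cyclic subgroup of order d accounts for φ(d) elements.
Cyclic subgroups by order — order 1: 1; order 2: 19; order 3: 1; order 6: 1; order 9: 1; order 18: 1.
Total: 24.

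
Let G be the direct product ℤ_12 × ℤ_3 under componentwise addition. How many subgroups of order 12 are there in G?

|G| = 36 and 12 | 36, so subgroups of order 12 are possible by Lagrange.
The subgroups of order 12 are: {(0,0), (0,1), (0,2), (3,0), (3,1), (3,2), (6,0), (6,1), (6,2), (9,0), (9,1), (9,2)}; {(0,0), (1,0), (2,0), (3,0), (4,0), (5,0), (6,0), (7,0), (8,0), (9,0), (10,0), (11,0)}; {(0,0), (1,1), (2,2), (3,0), (4,1), (5,2), (6,0), (7,1), (8,2), (9,0), (10,1), (11,2)}; {(0,0), (1,2), (2,1), (3,0), (4,2), (5,1), (6,0), (7,2), (8,1), (9,0), (10,2), (11,1)}.
So G has 4 subgroups of order 12.

4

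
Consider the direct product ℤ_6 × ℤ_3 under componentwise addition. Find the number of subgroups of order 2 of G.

|G| = 18 and 2 | 18, so subgroups of order 2 are possible by Lagrange.
The subgroups of order 2 are: {(0,0), (3,0)}.
So G has 1 subgroup of order 2.

1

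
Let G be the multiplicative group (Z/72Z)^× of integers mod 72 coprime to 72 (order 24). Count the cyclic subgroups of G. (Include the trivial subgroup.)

Each element a generates a cyclic subgroup ⟨a⟩; distinct elements may generate the same one (a cyclic group of order d has φ(d) generators).
Cyclic subgroups by order — order 1: 1; order 2: 7; order 3: 1; order 6: 7.
Total: 16.

16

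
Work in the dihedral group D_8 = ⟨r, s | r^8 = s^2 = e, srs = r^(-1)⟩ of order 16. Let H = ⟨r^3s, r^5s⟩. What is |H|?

|⟨r^3s⟩| = 2 and |⟨r^5s⟩| = 2, so |H| is a multiple of lcm(2, 2) = 2 and divides |G| = 16.
Closing under the operation: H = {e, r^2, r^4, r^6, rs, r^3s, r^5s, r^7s}, so |H| = 8.

8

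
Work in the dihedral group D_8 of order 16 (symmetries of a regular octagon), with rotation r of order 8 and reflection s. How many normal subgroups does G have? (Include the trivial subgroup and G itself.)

G has 19 subgroups. Checking conjugation-invariance by order — order 1: 1/1 normal; order 2: 1/9 normal; order 4: 1/5 normal; order 8: 3/3 normal; order 16: 1/1 normal.
Total normal subgroups: 7.

7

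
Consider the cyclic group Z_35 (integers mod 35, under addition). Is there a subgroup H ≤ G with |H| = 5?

Yes

5 | 35. A subgroup of order 5 is {0, 7, 14, 21, 28}.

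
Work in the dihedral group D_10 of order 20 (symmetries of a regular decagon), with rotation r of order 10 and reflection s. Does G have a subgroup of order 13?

No

13 does not divide |G| = 20, so by Lagrange no subgroup of order 13 exists.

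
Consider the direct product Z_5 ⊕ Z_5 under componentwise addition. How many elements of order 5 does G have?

An element (a,b) has order lcm(ord(a), ord(b)); count pairs with lcm equal to 5.
Enumerating gives 24 such elements.

24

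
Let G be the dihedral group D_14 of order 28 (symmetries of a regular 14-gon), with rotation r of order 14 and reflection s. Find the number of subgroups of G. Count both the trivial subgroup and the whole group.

|G| = 28, so by Lagrange every subgroup order divides 28. Divisors: 1, 2, 4, 7, 14, 28.
Subgroups by order — order 1: 1; order 2: 15; order 4: 7; order 7: 1; order 14: 3; order 28: 1.
Total: 1 + 15 + 7 + 1 + 3 + 1 = 28.

28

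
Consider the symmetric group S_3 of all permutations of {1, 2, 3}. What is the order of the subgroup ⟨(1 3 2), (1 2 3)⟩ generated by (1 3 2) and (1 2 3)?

|⟨(1 3 2)⟩| = 3 and |⟨(1 2 3)⟩| = 3, so |H| is a multiple of lcm(3, 3) = 3 and divides |G| = 6.
Closing under the operation: H = {e, (1 2 3), (1 3 2)}, so |H| = 3.

3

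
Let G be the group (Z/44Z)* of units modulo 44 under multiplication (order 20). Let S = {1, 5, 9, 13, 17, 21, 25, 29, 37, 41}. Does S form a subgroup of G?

Yes

|S| = 10 divides |G| = 20, consistent with Lagrange.
S contains the identity, every element's inverse is in S, and S is closed under ·: it is a subgroup.
In fact S = ⟨41⟩.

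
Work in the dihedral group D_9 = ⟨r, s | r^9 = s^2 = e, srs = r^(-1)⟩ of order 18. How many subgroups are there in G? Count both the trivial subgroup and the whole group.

16

|G| = 18, so by Lagrange every subgroup order divides 18. Divisors: 1, 2, 3, 6, 9, 18.
Subgroups by order — order 1: 1; order 2: 9; order 3: 1; order 6: 3; order 9: 1; order 18: 1.
Total: 1 + 9 + 1 + 3 + 1 + 1 = 16.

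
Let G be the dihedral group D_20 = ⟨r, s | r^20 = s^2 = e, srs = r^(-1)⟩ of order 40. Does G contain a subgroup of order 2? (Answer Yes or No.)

Yes

2 | 40. A subgroup of order 2 is {e, r^10}.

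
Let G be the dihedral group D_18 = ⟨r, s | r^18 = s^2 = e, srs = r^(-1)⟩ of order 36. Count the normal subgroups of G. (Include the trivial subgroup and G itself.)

9

G has 45 subgroups. Checking conjugation-invariance by order — order 1: 1/1 normal; order 2: 1/19 normal; order 3: 1/1 normal; order 4: 0/9 normal; order 6: 1/7 normal; order 9: 1/1 normal; order 12: 0/3 normal; order 18: 3/3 normal; order 36: 1/1 normal.
Total normal subgroups: 9.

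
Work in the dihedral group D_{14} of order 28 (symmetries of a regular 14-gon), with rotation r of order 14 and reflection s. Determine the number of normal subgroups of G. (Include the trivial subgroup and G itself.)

G has 28 subgroups. Checking conjugation-invariance by order — order 1: 1/1 normal; order 2: 1/15 normal; order 4: 0/7 normal; order 7: 1/1 normal; order 14: 3/3 normal; order 28: 1/1 normal.
Total normal subgroups: 7.

7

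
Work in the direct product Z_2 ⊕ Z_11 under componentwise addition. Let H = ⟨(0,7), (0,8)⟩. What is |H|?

|⟨(0,7)⟩| = 11 and |⟨(0,8)⟩| = 11, so |H| is a multiple of lcm(11, 11) = 11 and divides |G| = 22.
Closing under the operation: H = {(0,0), (0,1), (0,2), (0,3), (0,4), (0,5), (0,6), (0,7), (0,8), (0,9), (0,10)}, so |H| = 11.

11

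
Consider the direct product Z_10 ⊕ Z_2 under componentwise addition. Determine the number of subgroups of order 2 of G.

|G| = 20 and 2 | 20, so subgroups of order 2 are possible by Lagrange.
The subgroups of order 2 are: {(0,0), (0,1)}; {(0,0), (5,0)}; {(0,0), (5,1)}.
So G has 3 subgroups of order 2.

3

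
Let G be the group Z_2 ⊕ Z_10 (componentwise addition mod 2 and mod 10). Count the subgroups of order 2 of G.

3

|G| = 20 and 2 | 20, so subgroups of order 2 are possible by Lagrange.
The subgroups of order 2 are: {(0,0), (0,5)}; {(0,0), (1,0)}; {(0,0), (1,5)}.
So G has 3 subgroups of order 2.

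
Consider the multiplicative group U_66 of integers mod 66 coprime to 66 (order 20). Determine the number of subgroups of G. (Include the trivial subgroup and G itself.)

10

|G| = 20, so by Lagrange every subgroup order divides 20. Divisors: 1, 2, 4, 5, 10, 20.
Subgroups by order — order 1: 1; order 2: 3; order 4: 1; order 5: 1; order 10: 3; order 20: 1.
Total: 1 + 3 + 1 + 1 + 3 + 1 = 10.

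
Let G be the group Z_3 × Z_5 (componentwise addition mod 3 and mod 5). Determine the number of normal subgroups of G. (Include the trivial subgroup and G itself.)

4

G is abelian, so every subgroup is normal.
G has 4 subgroups in total, hence 4 normal subgroups.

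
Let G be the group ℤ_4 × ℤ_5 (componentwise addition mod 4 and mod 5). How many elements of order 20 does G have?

An element (a,b) has order lcm(ord(a), ord(b)); count pairs with lcm equal to 20.
Enumerating gives 8 such elements.

8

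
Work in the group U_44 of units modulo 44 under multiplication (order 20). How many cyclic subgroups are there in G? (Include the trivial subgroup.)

Group the elements of G by the cyclic subgroup they generate; each cyclic subgroup of order d accounts for φ(d) elements.
Cyclic subgroups by order — order 1: 1; order 2: 3; order 5: 1; order 10: 3.
Total: 8.

8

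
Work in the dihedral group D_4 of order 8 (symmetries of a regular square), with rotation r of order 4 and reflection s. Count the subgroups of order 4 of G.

3

|G| = 8 and 4 | 8, so subgroups of order 4 are possible by Lagrange.
The subgroups of order 4 are: {e, r, r^2, r^3}; {e, r^2, s, r^2s}; {e, r^2, rs, r^3s}.
So G has 3 subgroups of order 4.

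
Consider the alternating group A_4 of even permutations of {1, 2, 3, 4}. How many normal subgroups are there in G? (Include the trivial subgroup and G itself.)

3

G has 10 subgroups. Checking conjugation-invariance by order — order 1: 1/1 normal; order 2: 0/3 normal; order 3: 0/4 normal; order 4: 1/1 normal; order 12: 1/1 normal.
Total normal subgroups: 3.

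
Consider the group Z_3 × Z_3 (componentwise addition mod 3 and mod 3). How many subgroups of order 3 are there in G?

4

|G| = 9 and 3 | 9, so subgroups of order 3 are possible by Lagrange.
The subgroups of order 3 are: {(0,0), (0,1), (0,2)}; {(0,0), (1,0), (2,0)}; {(0,0), (1,1), (2,2)}; {(0,0), (1,2), (2,1)}.
So G has 4 subgroups of order 3.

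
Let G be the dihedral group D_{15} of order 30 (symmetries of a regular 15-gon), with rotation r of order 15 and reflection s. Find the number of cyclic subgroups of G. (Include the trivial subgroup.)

Group the elements of G by the cyclic subgroup they generate; each cyclic subgroup of order d accounts for φ(d) elements.
Cyclic subgroups by order — order 1: 1; order 2: 15; order 3: 1; order 5: 1; order 15: 1.
Total: 19.

19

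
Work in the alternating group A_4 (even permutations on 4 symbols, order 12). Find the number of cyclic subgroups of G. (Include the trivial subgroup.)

A cyclic subgroup of order d is generated by each of its φ(d) elements of order d, so the cyclic subgroups of order d number (#elements of order d)/φ(d).
Cyclic subgroups by order — order 1: 1; order 2: 3; order 3: 4.
Total: 8.

8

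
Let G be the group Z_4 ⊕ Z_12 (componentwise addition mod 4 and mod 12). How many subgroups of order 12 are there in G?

7

|G| = 48 and 12 | 48, so subgroups of order 12 are possible by Lagrange.
The subgroups of order 12 are: {(0,0), (0,1), (0,2), (0,3), (0,4), (0,5), (0,6), (0,7), (0,8), (0,9), (0,10), (0,11)}; {(0,0), (0,2), (0,4), (0,6), (0,8), (0,10), (2,0), (2,2), (2,4), (2,6), (2,8), (2,10)}; {(0,0), (0,2), (0,4), (0,6), (0,8), (0,10), (2,1), (2,3), (2,5), (2,7), (2,9), (2,11)}; {(0,0), (0,4), (0,8), (1,0), (1,4), (1,8), (2,0), (2,4), (2,8), (3,0), (3,4), (3,8)}; … (7 in all).
So G has 7 subgroups of order 12.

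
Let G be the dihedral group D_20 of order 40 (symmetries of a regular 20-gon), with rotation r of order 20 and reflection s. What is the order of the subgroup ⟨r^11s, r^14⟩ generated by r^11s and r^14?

|⟨r^11s⟩| = 2 and |⟨r^14⟩| = 10, so |H| is a multiple of lcm(2, 10) = 10 and divides |G| = 40.
Closing under the operation: H = {e, r^2, r^4, r^6, r^8, r^10, r^12, r^14, r^16, r^18, rs, r^3s, r^5s, r^7s, r^9s, r^11s, r^13s, r^15s, r^17s, r^19s}, so |H| = 20.

20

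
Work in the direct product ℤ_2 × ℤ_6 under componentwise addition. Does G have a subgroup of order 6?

6 | 12. A subgroup of order 6 is {(0,0), (0,1), (0,2), (0,3), (0,4), (0,5)}.

Yes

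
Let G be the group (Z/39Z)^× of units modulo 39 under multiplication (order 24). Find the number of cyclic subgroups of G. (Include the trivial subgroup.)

Group the elements of G by the cyclic subgroup they generate; each cyclic subgroup of order d accounts for φ(d) elements.
Cyclic subgroups by order — order 1: 1; order 2: 3; order 3: 1; order 4: 2; order 6: 3; order 12: 2.
Total: 12.

12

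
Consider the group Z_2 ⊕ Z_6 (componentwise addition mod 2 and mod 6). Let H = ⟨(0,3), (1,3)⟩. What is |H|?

|⟨(0,3)⟩| = 2 and |⟨(1,3)⟩| = 2, so |H| is a multiple of lcm(2, 2) = 2 and divides |G| = 12.
Closing under the operation: H = {(0,0), (0,3), (1,0), (1,3)}, so |H| = 4.

4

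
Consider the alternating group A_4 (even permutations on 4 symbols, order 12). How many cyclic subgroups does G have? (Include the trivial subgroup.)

8

A cyclic subgroup of order d is generated by each of its φ(d) elements of order d, so the cyclic subgroups of order d number (#elements of order d)/φ(d).
Cyclic subgroups by order — order 1: 1; order 2: 3; order 3: 4.
Total: 8.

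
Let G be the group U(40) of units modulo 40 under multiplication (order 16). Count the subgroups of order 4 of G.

11

|G| = 16 and 4 | 16, so subgroups of order 4 are possible by Lagrange.
The subgroups of order 4 are: {1, 9, 11, 19}; {1, 11, 21, 31}; {1, 11, 29, 39}; {1, 9, 13, 37}; … (11 in all).
So G has 11 subgroups of order 4.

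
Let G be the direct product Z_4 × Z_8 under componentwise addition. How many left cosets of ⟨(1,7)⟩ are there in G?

4

|⟨(1,7)⟩| = 8 and |G| = 32.
By Lagrange, [G : H] = |G|/|H| = 32/8 = 4.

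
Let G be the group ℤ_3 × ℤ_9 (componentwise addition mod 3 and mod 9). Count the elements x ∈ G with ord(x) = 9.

An element (a,b) has order lcm(ord(a), ord(b)); count pairs with lcm equal to 9.
Enumerating gives 18 such elements.

18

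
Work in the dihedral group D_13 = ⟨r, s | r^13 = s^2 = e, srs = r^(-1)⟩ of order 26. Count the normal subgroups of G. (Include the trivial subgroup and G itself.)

G has 16 subgroups. Checking conjugation-invariance by order — order 1: 1/1 normal; order 2: 0/13 normal; order 13: 1/1 normal; order 26: 1/1 normal.
Total normal subgroups: 3.

3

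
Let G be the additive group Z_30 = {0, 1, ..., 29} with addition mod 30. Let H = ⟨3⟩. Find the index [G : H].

3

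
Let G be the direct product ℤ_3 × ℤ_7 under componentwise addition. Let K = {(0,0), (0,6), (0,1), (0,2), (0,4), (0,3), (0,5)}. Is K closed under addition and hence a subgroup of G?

Yes

|K| = 7 divides |G| = 21, consistent with Lagrange.
K contains the identity, every element's inverse is in K, and K is closed under +: it is a subgroup.
In fact K = ⟨(0,1)⟩.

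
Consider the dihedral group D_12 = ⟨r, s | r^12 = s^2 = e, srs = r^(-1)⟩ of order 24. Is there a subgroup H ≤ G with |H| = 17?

No

17 does not divide |G| = 24, so by Lagrange no subgroup of order 17 exists.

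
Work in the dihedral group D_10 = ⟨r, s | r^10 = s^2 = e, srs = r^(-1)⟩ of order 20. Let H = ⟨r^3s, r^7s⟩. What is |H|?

10

|⟨r^3s⟩| = 2 and |⟨r^7s⟩| = 2, so |H| is a multiple of lcm(2, 2) = 2 and divides |G| = 20.
Closing under the operation: H = {e, r^2, r^4, r^6, r^8, rs, r^3s, r^5s, r^7s, r^9s}, so |H| = 10.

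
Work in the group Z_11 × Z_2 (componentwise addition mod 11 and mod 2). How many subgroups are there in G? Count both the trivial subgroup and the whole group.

4

|G| = 22, so by Lagrange every subgroup order divides 22. Divisors: 1, 2, 11, 22.
Subgroups by order — order 1: 1; order 2: 1; order 11: 1; order 22: 1.
Total: 1 + 1 + 1 + 1 = 4.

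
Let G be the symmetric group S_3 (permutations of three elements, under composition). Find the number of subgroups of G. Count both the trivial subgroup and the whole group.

|G| = 6, so by Lagrange every subgroup order divides 6. Divisors: 1, 2, 3, 6.
Subgroups by order — order 1: 1; order 2: 3; order 3: 1; order 6: 1.
Total: 1 + 3 + 1 + 1 = 6.

6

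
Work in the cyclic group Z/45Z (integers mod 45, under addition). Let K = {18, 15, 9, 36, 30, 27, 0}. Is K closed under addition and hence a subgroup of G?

|K| = 7 does not divide |G| = 45, so by Lagrange K is not a subgroup.

No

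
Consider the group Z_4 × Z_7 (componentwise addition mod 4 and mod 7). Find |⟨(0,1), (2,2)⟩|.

|⟨(0,1)⟩| = 7 and |⟨(2,2)⟩| = 14, so |H| is a multiple of lcm(7, 14) = 14 and divides |G| = 28.
Closing under the operation: H = {(0,0), (0,1), (0,2), (0,3), (0,4), (0,5), (0,6), (2,0), (2,1), (2,2), (2,3), (2,4), (2,5), (2,6)}, so |H| = 14.

14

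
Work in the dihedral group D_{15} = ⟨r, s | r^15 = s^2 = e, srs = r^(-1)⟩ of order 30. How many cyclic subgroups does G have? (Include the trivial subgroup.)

19

Each element a generates a cyclic subgroup ⟨a⟩; distinct elements may generate the same one (a cyclic group of order d has φ(d) generators).
Cyclic subgroups by order — order 1: 1; order 2: 15; order 3: 1; order 5: 1; order 15: 1.
Total: 19.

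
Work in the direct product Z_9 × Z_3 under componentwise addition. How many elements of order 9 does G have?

An element (a,b) has order lcm(ord(a), ord(b)); count pairs with lcm equal to 9.
Enumerating gives 18 such elements.

18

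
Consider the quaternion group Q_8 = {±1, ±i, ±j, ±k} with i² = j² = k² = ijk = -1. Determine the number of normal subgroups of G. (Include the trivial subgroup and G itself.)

6

G has 6 subgroups. Checking conjugation-invariance by order — order 1: 1/1 normal; order 2: 1/1 normal; order 4: 3/3 normal; order 8: 1/1 normal.
Total normal subgroups: 6.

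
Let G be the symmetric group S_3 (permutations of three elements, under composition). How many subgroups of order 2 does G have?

|G| = 6 and 2 | 6, so subgroups of order 2 are possible by Lagrange.
The subgroups of order 2 are: {e, (1 2)}; {e, (1 3)}; {e, (2 3)}.
So G has 3 subgroups of order 2.

3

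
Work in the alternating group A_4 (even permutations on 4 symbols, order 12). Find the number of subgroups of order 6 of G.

0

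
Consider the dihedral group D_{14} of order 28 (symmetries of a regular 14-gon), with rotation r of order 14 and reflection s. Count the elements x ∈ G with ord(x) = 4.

No element of G has order 4 (even though 4 | 28).

0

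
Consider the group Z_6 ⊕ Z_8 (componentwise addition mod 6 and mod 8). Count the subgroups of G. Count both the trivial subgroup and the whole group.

22

|G| = 48, so by Lagrange every subgroup order divides 48. Divisors: 1, 2, 3, 4, 6, 8, 12, 16, 24, 48.
Subgroups by order — order 1: 1; order 2: 3; order 3: 1; order 4: 3; order 6: 3; order 8: 3; order 12: 3; order 16: 1; order 24: 3; order 48: 1.
Total: 1 + 3 + 1 + 3 + 3 + 3 + 3 + 1 + 3 + 1 = 22.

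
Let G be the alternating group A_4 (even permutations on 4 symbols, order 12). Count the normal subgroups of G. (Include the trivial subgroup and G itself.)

3

G has 10 subgroups. Checking conjugation-invariance by order — order 1: 1/1 normal; order 2: 0/3 normal; order 3: 0/4 normal; order 4: 1/1 normal; order 12: 1/1 normal.
Total normal subgroups: 3.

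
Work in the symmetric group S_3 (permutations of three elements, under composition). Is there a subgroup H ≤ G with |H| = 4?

4 does not divide |G| = 6, so by Lagrange no subgroup of order 4 exists.

No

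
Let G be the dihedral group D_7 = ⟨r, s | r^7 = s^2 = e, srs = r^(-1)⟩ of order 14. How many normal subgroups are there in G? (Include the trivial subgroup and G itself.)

G has 10 subgroups. Checking conjugation-invariance by order — order 1: 1/1 normal; order 2: 0/7 normal; order 7: 1/1 normal; order 14: 1/1 normal.
Total normal subgroups: 3.

3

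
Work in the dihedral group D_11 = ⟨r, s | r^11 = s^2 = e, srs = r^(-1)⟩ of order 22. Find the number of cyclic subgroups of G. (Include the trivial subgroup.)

13

A cyclic subgroup of order d is generated by each of its φ(d) elements of order d, so the cyclic subgroups of order d number (#elements of order d)/φ(d).
Cyclic subgroups by order — order 1: 1; order 2: 11; order 11: 1.
Total: 13.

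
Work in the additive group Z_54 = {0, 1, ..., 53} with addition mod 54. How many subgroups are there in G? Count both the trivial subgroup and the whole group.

8

A cyclic group of order 54 has exactly one subgroup for each divisor of 54.
Divisors of 54: 1, 2, 3, 6, 9, 18, 27, 54.
So Z_54 has 8 subgroups.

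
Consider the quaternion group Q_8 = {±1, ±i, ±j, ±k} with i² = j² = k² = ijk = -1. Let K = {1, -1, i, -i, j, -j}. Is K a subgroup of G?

|K| = 6 does not divide |G| = 8, so by Lagrange K is not a subgroup.

No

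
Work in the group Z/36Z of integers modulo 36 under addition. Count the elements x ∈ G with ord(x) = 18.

6

In a cyclic group of order 36, the number of elements of order d (for d | 36) is φ(d).
φ(18) = 6.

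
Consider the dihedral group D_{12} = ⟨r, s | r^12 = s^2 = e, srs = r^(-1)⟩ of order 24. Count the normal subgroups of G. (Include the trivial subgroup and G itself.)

9

G has 34 subgroups. Checking conjugation-invariance by order — order 1: 1/1 normal; order 2: 1/13 normal; order 3: 1/1 normal; order 4: 1/7 normal; order 6: 1/5 normal; order 8: 0/3 normal; order 12: 3/3 normal; order 24: 1/1 normal.
Total normal subgroups: 9.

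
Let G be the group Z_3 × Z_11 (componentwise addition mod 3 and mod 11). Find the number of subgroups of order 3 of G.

|G| = 33 and 3 | 33, so subgroups of order 3 are possible by Lagrange.
The subgroups of order 3 are: {(0,0), (1,0), (2,0)}.
So G has 1 subgroup of order 3.

1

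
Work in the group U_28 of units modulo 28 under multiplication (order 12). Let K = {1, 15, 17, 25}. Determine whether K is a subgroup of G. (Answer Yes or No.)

25 ∈ K but its inverse 9 ∉ K, so K is not a subgroup.

No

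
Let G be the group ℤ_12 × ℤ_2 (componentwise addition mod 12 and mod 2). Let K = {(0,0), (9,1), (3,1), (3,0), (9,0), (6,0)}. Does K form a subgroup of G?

No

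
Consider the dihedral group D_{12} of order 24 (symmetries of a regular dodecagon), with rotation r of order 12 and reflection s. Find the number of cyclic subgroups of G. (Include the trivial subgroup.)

A cyclic subgroup of order d is generated by each of its φ(d) elements of order d, so the cyclic subgroups of order d number (#elements of order d)/φ(d).
Cyclic subgroups by order — order 1: 1; order 2: 13; order 3: 1; order 4: 1; order 6: 1; order 12: 1.
Total: 18.

18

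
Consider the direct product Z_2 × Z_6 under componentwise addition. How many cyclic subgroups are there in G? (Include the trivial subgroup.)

A cyclic subgroup of order d is generated by each of its φ(d) elements of order d, so the cyclic subgroups of order d number (#elements of order d)/φ(d).
Cyclic subgroups by order — order 1: 1; order 2: 3; order 3: 1; order 6: 3.
Total: 8.

8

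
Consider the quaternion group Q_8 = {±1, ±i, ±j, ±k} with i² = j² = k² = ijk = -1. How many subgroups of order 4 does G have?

3

|G| = 8 and 4 | 8, so subgroups of order 4 are possible by Lagrange.
The subgroups of order 4 are: {1, -1, i, -i}; {1, -1, j, -j}; {1, -1, k, -k}.
So G has 3 subgroups of order 4.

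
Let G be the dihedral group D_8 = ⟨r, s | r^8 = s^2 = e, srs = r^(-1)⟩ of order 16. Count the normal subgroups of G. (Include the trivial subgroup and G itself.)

G has 19 subgroups. Checking conjugation-invariance by order — order 1: 1/1 normal; order 2: 1/9 normal; order 4: 1/5 normal; order 8: 3/3 normal; order 16: 1/1 normal.
Total normal subgroups: 7.

7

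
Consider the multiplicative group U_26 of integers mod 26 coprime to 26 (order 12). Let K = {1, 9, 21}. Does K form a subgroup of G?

No

21 ∈ K but its inverse 5 ∉ K, so K is not a subgroup.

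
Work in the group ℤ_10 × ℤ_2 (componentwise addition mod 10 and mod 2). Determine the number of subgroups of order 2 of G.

3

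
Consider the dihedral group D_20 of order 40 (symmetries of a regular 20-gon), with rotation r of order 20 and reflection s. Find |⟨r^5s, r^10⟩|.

4

|⟨r^5s⟩| = 2 and |⟨r^10⟩| = 2, so |H| is a multiple of lcm(2, 2) = 2 and divides |G| = 40.
Closing under the operation: H = {e, r^10, r^5s, r^15s}, so |H| = 4.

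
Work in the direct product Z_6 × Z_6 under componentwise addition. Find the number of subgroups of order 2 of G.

3

|G| = 36 and 2 | 36, so subgroups of order 2 are possible by Lagrange.
The subgroups of order 2 are: {(0,0), (0,3)}; {(0,0), (3,0)}; {(0,0), (3,3)}.
So G has 3 subgroups of order 2.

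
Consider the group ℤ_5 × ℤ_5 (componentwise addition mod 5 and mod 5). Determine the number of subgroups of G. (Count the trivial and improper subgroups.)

|G| = 25, so by Lagrange every subgroup order divides 25. Divisors: 1, 5, 25.
Subgroups by order — order 1: 1; order 5: 6; order 25: 1.
Total: 1 + 6 + 1 = 8.

8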